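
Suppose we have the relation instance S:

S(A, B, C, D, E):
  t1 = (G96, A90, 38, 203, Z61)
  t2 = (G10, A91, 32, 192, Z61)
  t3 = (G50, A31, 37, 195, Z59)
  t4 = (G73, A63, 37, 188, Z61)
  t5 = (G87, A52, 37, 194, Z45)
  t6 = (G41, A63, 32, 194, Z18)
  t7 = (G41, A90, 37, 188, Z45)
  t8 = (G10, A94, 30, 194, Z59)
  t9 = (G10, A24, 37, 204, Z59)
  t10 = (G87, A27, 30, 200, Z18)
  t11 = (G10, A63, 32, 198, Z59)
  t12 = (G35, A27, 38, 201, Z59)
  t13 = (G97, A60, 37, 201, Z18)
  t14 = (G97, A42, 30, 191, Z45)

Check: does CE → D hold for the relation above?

(C=38, E=Z61): row 1 → D = 203 ✓
(C=32, E=Z61): row 2 → D = 192 ✓
(C=37, E=Z59): rows 3, 9 → D takes values {195, 204} — violation
(C=37, E=Z61): row 4 → D = 188 ✓
(C=37, E=Z45): rows 5, 7 → D takes values {194, 188} — violation
(C=32, E=Z18): row 6 → D = 194 ✓
(C=30, E=Z59): row 8 → D = 194 ✓
(C=30, E=Z18): row 10 → D = 200 ✓
(C=32, E=Z59): row 11 → D = 198 ✓
(C=38, E=Z59): row 12 → D = 201 ✓
(C=37, E=Z18): row 13 → D = 201 ✓
(C=30, E=Z45): row 14 → D = 191 ✓
Two rows agree on CE but differ on D, so CE → D does not hold.

No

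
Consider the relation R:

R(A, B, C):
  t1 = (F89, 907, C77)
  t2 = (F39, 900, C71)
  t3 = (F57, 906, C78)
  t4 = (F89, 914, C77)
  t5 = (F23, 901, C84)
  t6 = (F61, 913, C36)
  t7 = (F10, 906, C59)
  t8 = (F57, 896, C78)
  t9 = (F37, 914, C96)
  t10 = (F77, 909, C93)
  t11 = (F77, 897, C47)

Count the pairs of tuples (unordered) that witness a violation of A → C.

1

A=F89: all 2 rows agree on C — 0 pairs.
A=F57: all 2 rows agree on C — 0 pairs.
A=F77: violating pairs (10,11) — 1 pair.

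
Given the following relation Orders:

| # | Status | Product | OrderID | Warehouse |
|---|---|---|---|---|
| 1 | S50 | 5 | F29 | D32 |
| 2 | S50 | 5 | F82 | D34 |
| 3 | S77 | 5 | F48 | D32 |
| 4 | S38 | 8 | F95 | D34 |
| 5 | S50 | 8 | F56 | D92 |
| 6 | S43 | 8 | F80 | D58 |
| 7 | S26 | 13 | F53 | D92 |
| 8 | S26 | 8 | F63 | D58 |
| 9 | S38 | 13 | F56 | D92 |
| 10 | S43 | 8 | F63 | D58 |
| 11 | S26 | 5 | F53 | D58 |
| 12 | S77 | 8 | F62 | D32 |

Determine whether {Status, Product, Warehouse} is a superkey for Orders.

Rows 6 and 10 have the same {Status, Product, Warehouse} value (Status=S43, Product=8, Warehouse=D58) but are distinct tuples, so {Status, Product, Warehouse} does not determine every attribute — not a superkey.

No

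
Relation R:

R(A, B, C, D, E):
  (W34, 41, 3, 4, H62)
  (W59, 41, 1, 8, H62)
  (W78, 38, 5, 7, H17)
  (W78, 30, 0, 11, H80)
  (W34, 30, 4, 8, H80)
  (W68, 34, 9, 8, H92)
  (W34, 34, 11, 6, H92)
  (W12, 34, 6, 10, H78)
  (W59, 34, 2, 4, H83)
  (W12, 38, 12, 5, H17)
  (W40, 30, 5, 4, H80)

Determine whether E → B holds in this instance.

E=H62: 2 rows → B = 41, 41 ✓
E=H17: 2 rows → B = 38, 38 ✓
E=H80: 3 rows → B = 30, 30, 30 ✓
E=H92: 2 rows → B = 34, 34 ✓
E=H78: 1 row → B = 34 ✓
E=H83: 1 row → B = 34 ✓
Every E value is associated with a single B value, so E → B holds.

Yes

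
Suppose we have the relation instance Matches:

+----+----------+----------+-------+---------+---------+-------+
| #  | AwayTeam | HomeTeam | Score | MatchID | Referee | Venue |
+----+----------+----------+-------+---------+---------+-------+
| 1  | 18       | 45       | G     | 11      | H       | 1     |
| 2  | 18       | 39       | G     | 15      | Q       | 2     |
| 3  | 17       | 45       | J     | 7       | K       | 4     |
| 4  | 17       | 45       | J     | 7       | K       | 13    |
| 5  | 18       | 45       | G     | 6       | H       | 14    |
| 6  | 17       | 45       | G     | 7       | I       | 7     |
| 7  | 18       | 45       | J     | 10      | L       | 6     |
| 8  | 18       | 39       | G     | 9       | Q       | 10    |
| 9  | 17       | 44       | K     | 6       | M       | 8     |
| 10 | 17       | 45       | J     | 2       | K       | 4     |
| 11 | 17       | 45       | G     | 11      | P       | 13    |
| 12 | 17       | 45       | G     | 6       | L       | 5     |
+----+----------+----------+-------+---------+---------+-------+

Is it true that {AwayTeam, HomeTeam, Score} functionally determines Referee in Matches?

No

(AwayTeam=18, HomeTeam=45, Score=G): rows 1, 5 → Referee = H, H ✓
(AwayTeam=18, HomeTeam=39, Score=G): rows 2, 8 → Referee = Q, Q ✓
(AwayTeam=17, HomeTeam=45, Score=J): rows 3, 4, 10 → Referee = K, K, K ✓
(AwayTeam=17, HomeTeam=45, Score=G): rows 6, 11, 12 → Referee takes values {I, P, L} — violation
(AwayTeam=18, HomeTeam=45, Score=J): row 7 → Referee = L ✓
(AwayTeam=17, HomeTeam=44, Score=K): row 9 → Referee = M ✓
Two rows agree on {AwayTeam, HomeTeam, Score} but differ on Referee, so {AwayTeam, HomeTeam, Score} → Referee does not hold.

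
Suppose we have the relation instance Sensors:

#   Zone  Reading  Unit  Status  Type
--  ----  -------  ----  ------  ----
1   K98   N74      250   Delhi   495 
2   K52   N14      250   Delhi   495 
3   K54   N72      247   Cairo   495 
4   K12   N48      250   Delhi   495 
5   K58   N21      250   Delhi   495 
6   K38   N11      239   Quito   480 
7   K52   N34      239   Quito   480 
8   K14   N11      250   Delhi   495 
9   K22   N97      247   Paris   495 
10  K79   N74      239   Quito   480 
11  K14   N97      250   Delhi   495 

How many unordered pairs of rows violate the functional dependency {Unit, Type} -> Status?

(Unit=250, Type=495): all 6 rows agree on Status — 0 pairs.
(Unit=247, Type=495): violating pairs (3,9) — 1 pair.
(Unit=239, Type=480): all 3 rows agree on Status — 0 pairs.

1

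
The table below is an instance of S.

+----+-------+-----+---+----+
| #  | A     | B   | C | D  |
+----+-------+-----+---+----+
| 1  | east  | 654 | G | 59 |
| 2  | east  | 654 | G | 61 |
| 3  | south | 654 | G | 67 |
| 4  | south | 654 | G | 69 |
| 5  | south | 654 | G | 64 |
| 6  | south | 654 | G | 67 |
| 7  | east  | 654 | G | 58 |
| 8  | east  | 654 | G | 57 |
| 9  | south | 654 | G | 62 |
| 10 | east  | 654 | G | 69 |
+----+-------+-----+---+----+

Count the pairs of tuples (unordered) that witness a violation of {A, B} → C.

0

(A=east, B=654): all 5 rows agree on C — 0 pairs.
(A=south, B=654): all 5 rows agree on C — 0 pairs.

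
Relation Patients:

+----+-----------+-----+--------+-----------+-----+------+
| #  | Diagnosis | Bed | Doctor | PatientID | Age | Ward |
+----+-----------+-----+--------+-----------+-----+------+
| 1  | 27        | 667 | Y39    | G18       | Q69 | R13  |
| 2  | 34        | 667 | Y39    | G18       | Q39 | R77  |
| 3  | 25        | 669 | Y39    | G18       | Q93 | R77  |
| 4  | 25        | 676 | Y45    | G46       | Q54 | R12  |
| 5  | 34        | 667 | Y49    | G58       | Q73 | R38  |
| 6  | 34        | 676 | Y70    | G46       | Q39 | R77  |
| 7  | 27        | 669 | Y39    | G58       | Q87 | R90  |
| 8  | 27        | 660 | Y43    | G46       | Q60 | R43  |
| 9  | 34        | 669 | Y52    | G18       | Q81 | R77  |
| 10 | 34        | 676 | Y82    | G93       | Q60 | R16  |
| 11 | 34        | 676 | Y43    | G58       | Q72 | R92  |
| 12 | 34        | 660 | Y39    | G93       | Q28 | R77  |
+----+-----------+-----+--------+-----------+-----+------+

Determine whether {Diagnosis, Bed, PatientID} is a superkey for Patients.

All 12 rows have distinct {Diagnosis, Bed, PatientID} values, so {Diagnosis, Bed, PatientID} → (all attributes) holds and {Diagnosis, Bed, PatientID} is a superkey.

Yes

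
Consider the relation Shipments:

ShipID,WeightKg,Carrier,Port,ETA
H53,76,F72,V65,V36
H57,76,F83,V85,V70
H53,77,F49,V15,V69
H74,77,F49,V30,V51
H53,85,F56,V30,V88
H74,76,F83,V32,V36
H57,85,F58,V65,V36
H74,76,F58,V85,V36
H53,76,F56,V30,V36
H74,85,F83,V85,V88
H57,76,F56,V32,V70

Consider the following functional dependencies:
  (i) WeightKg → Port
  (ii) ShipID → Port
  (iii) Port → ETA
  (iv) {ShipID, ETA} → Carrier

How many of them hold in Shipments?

(i) WeightKg → Port: WeightKg=76: 6 rows → Port takes values {V65, V85, V32, V30} — violation; WeightKg=77: 2 rows → Port takes values {V15, V30} — violation; WeightKg=85: 3 rows → Port takes values {V30, V65, V85} — violation — fails.
(ii) ShipID → Port: ShipID=H53: 4 rows → Port takes values {V65, V15, V30} — violation; ShipID=H57: 3 rows → Port takes values {V85, V65, V32} — violation; ShipID=H74: 4 rows → Port takes values {V30, V32, V85} — violation — fails.
(iii) Port → ETA: Port=V85: 3 rows → ETA takes values {V70, V36, V88} — violation; Port=V30: 3 rows → ETA takes values {V51, V88, V36} — violation; Port=V32: 2 rows → ETA takes values {V36, V70} — violation — fails.
(iv) {ShipID, ETA} → Carrier: (ShipID=H53, ETA=V36): 2 rows → Carrier takes values {F72, F56} — violation; (ShipID=H57, ETA=V70): 2 rows → Carrier takes values {F83, F56} — violation; (ShipID=H74, ETA=V36): 2 rows → Carrier takes values {F83, F58} — violation — fails.
None of the 4 dependencies hold.

0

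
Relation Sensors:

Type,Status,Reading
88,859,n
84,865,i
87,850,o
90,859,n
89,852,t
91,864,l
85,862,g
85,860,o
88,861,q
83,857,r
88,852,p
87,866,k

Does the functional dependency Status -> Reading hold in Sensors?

Status=859: 2 rows → Reading = n, n ✓
Status=865: 1 row → Reading = i ✓
Status=850: 1 row → Reading = o ✓
Status=852: 2 rows → Reading takes values {t, p} — violation
Status=864: 1 row → Reading = l ✓
Status=862: 1 row → Reading = g ✓
Status=860: 1 row → Reading = o ✓
Status=861: 1 row → Reading = q ✓
Status=857: 1 row → Reading = r ✓
Status=866: 1 row → Reading = k ✓
Two rows agree on Status but differ on Reading, so Status -> Reading does not hold.

No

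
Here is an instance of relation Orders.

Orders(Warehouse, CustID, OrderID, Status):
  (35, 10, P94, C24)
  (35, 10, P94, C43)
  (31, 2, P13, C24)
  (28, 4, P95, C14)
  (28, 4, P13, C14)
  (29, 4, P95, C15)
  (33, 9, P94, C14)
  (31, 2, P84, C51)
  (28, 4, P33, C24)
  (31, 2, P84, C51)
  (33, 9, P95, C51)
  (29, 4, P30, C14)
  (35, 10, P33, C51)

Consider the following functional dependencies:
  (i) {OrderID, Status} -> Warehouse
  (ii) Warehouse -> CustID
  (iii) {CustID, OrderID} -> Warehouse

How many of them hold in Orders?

2

(i) {OrderID, Status} -> Warehouse: every LHS value maps to a single RHS value — holds.
(ii) Warehouse -> CustID: every LHS value maps to a single RHS value — holds.
(iii) {CustID, OrderID} -> Warehouse: (CustID=4, OrderID=P95): 2 rows → Warehouse takes values {28, 29} — violation — fails.
2 of the 3 dependencies hold.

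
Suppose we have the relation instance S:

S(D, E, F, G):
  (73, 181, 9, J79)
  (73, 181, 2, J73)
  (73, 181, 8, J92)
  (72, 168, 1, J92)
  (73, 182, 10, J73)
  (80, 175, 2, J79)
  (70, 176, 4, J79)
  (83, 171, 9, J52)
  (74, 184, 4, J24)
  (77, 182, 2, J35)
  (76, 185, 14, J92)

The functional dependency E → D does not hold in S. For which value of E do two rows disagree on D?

E=181: 3 rows → D = 73, 73, 73 ✓
E=168: 1 row → D = 72 ✓
E=182: 2 rows → D takes values {73, 77} — violation
E=175: 1 row → D = 80 ✓
E=176: 1 row → D = 70 ✓
E=171: 1 row → D = 83 ✓
E=184: 1 row → D = 74 ✓
E=185: 1 row → D = 76 ✓
The only E value with inconsistent D is E=182.

182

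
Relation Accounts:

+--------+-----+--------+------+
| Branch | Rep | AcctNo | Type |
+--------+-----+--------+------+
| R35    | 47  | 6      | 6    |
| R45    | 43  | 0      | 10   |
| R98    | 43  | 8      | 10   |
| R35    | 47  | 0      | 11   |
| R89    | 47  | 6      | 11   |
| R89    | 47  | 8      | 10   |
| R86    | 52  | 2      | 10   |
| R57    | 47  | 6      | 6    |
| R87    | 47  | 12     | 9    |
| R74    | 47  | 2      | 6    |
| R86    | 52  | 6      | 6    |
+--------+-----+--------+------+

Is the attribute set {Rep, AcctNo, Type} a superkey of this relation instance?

No

Two distinct rows share (Rep=47, AcctNo=6, Type=6), so {Rep, AcctNo, Type} does not determine every attribute — not a superkey.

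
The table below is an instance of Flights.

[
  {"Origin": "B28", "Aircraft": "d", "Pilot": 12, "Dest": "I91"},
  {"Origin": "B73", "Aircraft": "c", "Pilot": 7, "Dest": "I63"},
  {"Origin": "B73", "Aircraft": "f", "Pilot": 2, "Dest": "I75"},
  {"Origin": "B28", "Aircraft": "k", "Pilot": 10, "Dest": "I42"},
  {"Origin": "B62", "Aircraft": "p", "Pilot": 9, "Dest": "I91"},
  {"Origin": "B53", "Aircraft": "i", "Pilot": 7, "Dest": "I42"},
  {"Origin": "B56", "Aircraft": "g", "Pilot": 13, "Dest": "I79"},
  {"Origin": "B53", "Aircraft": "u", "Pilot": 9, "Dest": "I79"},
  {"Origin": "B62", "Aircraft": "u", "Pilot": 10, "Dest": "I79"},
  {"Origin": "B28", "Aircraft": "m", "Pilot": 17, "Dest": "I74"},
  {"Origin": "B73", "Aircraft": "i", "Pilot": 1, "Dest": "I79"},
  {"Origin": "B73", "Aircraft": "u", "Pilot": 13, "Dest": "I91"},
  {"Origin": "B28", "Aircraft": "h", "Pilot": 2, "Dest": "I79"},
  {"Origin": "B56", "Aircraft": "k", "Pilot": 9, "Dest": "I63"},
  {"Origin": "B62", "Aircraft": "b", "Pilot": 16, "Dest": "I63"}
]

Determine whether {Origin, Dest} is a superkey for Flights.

Yes

All 15 rows have distinct {Origin, Dest} values, so {Origin, Dest} → (all attributes) holds and {Origin, Dest} is a superkey.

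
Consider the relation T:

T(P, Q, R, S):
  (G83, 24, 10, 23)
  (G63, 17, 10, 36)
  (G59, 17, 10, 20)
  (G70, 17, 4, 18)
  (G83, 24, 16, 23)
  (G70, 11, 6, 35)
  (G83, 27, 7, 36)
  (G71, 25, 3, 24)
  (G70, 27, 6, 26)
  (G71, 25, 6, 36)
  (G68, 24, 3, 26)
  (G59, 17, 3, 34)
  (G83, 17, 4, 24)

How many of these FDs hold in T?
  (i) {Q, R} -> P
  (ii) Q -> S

(i) {Q, R} -> P: (Q=17, R=10): 2 rows → P takes values {G63, G59} — violation; (Q=17, R=4): 2 rows → P takes values {G70, G83} — violation — fails.
(ii) Q -> S: Q=24: 3 rows → S takes values {23, 26} — violation; Q=17: 5 rows → S takes values {36, 20, 18, 34, 24} — violation; Q=27: 2 rows → S takes values {36, 26} — violation; Q=25: 2 rows → S takes values {24, 36} — violation — fails.
None of the 2 dependencies hold.

0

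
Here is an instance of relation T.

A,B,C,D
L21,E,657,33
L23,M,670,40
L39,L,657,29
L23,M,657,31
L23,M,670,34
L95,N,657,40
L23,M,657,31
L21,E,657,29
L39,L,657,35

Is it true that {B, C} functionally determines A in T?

Yes

(B=E, C=657): 2 rows → A = L21, L21 ✓
(B=M, C=670): 2 rows → A = L23, L23 ✓
(B=L, C=657): 2 rows → A = L39, L39 ✓
(B=M, C=657): 2 rows → A = L23, L23 ✓
(B=N, C=657): 1 row → A = L95 ✓
Every {B, C} value is associated with a single A value, so {B, C} → A holds.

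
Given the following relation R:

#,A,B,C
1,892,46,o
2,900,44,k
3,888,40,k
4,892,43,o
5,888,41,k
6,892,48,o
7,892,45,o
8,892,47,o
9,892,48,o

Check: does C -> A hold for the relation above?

C=o: rows 1, 4, 6, 7, 8, 9 → A = 892, 892, 892, 892, 892, 892 ✓
C=k: rows 2, 3, 5 → A takes values {900, 888} — violation
Two rows agree on C but differ on A, so C -> A does not hold.

No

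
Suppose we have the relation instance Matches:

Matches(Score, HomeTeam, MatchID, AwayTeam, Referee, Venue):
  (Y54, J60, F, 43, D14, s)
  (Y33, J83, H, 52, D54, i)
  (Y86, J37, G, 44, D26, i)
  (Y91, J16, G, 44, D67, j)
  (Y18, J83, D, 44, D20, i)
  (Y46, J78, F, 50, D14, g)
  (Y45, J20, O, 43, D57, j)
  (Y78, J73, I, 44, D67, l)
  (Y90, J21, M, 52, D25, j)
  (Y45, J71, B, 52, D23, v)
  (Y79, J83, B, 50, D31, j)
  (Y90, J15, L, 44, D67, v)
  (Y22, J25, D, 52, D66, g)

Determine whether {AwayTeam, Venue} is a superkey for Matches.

No

Two distinct rows share (AwayTeam=44, Venue=i), so {AwayTeam, Venue} does not determine every attribute — not a superkey.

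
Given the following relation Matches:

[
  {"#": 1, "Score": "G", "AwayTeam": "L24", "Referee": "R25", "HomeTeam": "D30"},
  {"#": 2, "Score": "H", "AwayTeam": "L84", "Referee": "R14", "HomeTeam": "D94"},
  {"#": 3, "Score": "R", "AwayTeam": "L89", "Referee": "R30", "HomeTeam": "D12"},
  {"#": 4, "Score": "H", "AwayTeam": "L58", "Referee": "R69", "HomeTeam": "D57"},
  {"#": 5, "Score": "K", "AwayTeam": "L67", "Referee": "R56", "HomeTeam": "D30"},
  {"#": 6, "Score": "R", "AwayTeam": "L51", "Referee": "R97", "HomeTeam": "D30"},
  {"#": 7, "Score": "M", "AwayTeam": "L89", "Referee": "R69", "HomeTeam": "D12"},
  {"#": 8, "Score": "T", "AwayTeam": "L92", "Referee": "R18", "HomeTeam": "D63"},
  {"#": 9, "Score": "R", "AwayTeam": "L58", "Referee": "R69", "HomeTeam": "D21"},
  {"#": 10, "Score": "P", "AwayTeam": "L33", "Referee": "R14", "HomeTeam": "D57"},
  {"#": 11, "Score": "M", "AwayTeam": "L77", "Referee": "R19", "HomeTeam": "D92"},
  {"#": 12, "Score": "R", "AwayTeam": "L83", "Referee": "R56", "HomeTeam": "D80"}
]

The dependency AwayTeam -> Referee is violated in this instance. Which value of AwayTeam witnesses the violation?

L89

AwayTeam=L24: row 1 → Referee = R25 ✓
AwayTeam=L84: row 2 → Referee = R14 ✓
AwayTeam=L89: rows 3, 7 → Referee takes values {R30, R69} — violation
AwayTeam=L58: rows 4, 9 → Referee = R69, R69 ✓
AwayTeam=L67: row 5 → Referee = R56 ✓
AwayTeam=L51: row 6 → Referee = R97 ✓
AwayTeam=L92: row 8 → Referee = R18 ✓
AwayTeam=L33: row 10 → Referee = R14 ✓
AwayTeam=L77: row 11 → Referee = R19 ✓
AwayTeam=L83: row 12 → Referee = R56 ✓
The only AwayTeam value with inconsistent Referee is AwayTeam=L89.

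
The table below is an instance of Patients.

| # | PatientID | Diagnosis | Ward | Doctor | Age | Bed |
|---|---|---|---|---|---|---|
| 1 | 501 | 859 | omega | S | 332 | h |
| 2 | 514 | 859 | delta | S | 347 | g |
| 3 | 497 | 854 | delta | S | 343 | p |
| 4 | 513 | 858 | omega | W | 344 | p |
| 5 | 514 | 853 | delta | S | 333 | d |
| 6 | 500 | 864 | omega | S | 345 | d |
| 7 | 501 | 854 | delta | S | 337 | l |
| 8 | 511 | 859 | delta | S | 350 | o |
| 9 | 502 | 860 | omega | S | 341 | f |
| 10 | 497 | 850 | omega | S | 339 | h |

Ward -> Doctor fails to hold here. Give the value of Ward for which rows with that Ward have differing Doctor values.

Ward=omega: rows 1, 4, 6, 9, 10 → Doctor takes values {S, W} — violation
Ward=delta: rows 2, 3, 5, 7, 8 → Doctor = S, S, S, S, S ✓
The only Ward value with inconsistent Doctor is Ward=omega.

omega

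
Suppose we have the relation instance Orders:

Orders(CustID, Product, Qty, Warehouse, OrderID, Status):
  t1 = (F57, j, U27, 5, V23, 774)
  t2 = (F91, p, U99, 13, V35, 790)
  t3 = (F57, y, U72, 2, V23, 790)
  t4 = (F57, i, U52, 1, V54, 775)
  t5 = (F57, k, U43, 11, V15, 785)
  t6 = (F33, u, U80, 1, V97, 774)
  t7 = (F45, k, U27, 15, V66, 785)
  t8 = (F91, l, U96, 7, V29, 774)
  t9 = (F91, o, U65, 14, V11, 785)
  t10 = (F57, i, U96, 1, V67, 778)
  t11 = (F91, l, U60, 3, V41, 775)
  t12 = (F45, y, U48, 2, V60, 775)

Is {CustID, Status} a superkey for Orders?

All 12 rows have distinct {CustID, Status} values, so {CustID, Status} → (all attributes) holds and {CustID, Status} is a superkey.

Yes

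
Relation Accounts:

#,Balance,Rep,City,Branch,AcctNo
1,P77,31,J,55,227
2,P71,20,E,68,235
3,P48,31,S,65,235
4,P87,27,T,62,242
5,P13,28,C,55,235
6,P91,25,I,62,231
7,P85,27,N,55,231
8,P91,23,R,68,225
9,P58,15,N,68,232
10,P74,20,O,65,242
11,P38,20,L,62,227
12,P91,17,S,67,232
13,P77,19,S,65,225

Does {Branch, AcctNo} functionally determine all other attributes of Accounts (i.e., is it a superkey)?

All 13 rows have distinct {Branch, AcctNo} values, so {Branch, AcctNo} → (all attributes) holds and {Branch, AcctNo} is a superkey.

Yes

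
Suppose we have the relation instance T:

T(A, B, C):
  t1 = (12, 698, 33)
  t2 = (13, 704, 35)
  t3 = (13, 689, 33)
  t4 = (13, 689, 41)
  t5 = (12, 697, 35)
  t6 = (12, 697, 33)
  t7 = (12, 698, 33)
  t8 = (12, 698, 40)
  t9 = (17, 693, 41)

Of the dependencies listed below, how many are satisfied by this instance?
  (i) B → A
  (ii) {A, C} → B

1

(i) B → A: every LHS value maps to a single RHS value — holds.
(ii) {A, C} → B: (A=12, C=33): rows 1, 6, 7 → B takes values {698, 697} — violation — fails.
1 of the 2 dependencies holds.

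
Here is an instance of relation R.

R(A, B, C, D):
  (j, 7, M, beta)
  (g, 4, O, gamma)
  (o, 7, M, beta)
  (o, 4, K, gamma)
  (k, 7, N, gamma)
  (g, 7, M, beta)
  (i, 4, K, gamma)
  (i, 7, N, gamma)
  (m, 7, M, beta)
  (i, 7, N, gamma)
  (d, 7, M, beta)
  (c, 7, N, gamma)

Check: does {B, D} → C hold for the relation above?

No

(B=7, D=beta): 5 rows → C = M, M, M, M, M ✓
(B=4, D=gamma): 3 rows → C takes values {O, K} — violation
(B=7, D=gamma): 4 rows → C = N, N, N, N ✓
Two rows agree on {B, D} but differ on C, so {B, D} → C does not hold.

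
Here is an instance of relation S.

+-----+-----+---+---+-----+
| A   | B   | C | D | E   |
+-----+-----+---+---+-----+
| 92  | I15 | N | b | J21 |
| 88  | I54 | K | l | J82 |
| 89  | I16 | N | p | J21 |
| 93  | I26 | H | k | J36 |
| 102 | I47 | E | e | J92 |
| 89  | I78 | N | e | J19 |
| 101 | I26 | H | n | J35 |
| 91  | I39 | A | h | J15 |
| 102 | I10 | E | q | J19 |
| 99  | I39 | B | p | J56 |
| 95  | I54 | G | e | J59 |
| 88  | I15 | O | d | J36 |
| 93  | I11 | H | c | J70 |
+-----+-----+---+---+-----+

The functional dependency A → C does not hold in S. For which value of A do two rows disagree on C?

88

A=92: 1 row → C = N ✓
A=88: 2 rows → C takes values {K, O} — violation
A=89: 2 rows → C = N, N ✓
A=93: 2 rows → C = H, H ✓
A=102: 2 rows → C = E, E ✓
A=101: 1 row → C = H ✓
A=91: 1 row → C = A ✓
A=99: 1 row → C = B ✓
A=95: 1 row → C = G ✓
The only A value with inconsistent C is A=88.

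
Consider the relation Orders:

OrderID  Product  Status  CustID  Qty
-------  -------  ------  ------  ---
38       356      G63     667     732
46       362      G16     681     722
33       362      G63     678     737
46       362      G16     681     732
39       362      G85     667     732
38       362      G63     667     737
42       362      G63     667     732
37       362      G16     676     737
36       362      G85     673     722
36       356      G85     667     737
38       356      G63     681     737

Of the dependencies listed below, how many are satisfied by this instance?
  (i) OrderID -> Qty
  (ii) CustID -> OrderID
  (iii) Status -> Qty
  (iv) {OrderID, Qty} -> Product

0

(i) OrderID -> Qty: OrderID=38: 3 rows → Qty takes values {732, 737} — violation; OrderID=46: 2 rows → Qty takes values {722, 732} — violation; OrderID=36: 2 rows → Qty takes values {722, 737} — violation — fails.
(ii) CustID -> OrderID: CustID=667: 5 rows → OrderID takes values {38, 39, 42, 36} — violation; CustID=681: 3 rows → OrderID takes values {46, 38} — violation — fails.
(iii) Status -> Qty: Status=G63: 5 rows → Qty takes values {732, 737} — violation; Status=G16: 3 rows → Qty takes values {722, 732, 737} — violation; Status=G85: 3 rows → Qty takes values {732, 722, 737} — violation — fails.
(iv) {OrderID, Qty} -> Product: (OrderID=38, Qty=737): 2 rows → Product takes values {362, 356} — violation — fails.
None of the 4 dependencies hold.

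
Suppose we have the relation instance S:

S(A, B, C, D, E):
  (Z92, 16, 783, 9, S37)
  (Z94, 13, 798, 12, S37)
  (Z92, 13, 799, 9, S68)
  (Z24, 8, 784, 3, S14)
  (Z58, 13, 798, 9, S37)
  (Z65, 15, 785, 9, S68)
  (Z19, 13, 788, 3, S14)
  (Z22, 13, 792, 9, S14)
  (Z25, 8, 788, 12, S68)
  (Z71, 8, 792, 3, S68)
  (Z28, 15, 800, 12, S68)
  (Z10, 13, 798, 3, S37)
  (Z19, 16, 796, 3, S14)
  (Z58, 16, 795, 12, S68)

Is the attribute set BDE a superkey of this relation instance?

Yes

All 14 rows have distinct BDE values, so BDE → (all attributes) holds and BDE is a superkey.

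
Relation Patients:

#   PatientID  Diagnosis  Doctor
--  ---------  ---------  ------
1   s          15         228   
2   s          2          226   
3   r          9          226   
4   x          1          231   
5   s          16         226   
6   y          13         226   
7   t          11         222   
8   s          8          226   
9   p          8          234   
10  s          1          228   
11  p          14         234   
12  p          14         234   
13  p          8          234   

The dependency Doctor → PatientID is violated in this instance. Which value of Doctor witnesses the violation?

226

Doctor=228: rows 1, 10 → PatientID = s, s ✓
Doctor=226: rows 2, 3, 5, 6, 8 → PatientID takes values {s, r, y} — violation
Doctor=231: row 4 → PatientID = x ✓
Doctor=222: row 7 → PatientID = t ✓
Doctor=234: rows 9, 11, 12, 13 → PatientID = p, p, p, p ✓
The only Doctor value with inconsistent PatientID is Doctor=226.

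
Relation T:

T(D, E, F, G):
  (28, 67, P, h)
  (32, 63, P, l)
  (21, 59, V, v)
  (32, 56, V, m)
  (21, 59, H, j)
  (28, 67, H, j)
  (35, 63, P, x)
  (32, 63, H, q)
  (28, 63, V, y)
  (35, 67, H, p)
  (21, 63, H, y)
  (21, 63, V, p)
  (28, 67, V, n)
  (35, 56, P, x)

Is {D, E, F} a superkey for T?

All 14 rows have distinct {D, E, F} values, so {D, E, F} → (all attributes) holds and {D, E, F} is a superkey.

Yes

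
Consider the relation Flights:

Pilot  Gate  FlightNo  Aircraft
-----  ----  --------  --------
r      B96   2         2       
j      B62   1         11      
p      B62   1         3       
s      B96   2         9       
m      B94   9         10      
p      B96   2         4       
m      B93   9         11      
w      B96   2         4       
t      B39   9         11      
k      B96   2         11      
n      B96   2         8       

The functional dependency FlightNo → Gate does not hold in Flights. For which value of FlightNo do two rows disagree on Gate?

9

FlightNo=2: 6 rows → Gate = B96, B96, B96, B96, B96, B96 ✓
FlightNo=1: 2 rows → Gate = B62, B62 ✓
FlightNo=9: 3 rows → Gate takes values {B94, B93, B39} — violation
The only FlightNo value with inconsistent Gate is FlightNo=9.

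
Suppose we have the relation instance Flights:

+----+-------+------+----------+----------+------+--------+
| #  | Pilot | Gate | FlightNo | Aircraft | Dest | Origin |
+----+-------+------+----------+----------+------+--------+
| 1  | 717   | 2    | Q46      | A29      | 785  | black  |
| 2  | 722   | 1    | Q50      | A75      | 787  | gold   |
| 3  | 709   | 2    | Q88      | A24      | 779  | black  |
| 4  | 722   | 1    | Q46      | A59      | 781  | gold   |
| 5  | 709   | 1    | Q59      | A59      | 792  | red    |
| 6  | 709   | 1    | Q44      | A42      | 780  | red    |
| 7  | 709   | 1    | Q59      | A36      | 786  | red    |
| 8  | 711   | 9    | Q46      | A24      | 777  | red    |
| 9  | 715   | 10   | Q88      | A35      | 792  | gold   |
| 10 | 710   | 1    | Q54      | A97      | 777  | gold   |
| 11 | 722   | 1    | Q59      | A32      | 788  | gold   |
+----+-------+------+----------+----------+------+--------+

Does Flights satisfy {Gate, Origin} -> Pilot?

No

(Gate=2, Origin=black): rows 1, 3 → Pilot takes values {717, 709} — violation
(Gate=1, Origin=gold): rows 2, 4, 10, 11 → Pilot takes values {722, 710} — violation
(Gate=1, Origin=red): rows 5, 6, 7 → Pilot = 709, 709, 709 ✓
(Gate=9, Origin=red): row 8 → Pilot = 711 ✓
(Gate=10, Origin=gold): row 9 → Pilot = 715 ✓
Two rows agree on {Gate, Origin} but differ on Pilot, so {Gate, Origin} -> Pilot does not hold.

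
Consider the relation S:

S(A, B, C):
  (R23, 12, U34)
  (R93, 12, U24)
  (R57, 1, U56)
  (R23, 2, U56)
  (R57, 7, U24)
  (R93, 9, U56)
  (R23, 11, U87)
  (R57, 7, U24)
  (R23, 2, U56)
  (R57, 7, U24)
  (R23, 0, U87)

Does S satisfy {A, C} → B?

(A=R23, C=U34): 1 row → B = 12 ✓
(A=R93, C=U24): 1 row → B = 12 ✓
(A=R57, C=U56): 1 row → B = 1 ✓
(A=R23, C=U56): 2 rows → B = 2, 2 ✓
(A=R57, C=U24): 3 rows → B = 7, 7, 7 ✓
(A=R93, C=U56): 1 row → B = 9 ✓
(A=R23, C=U87): 2 rows → B takes values {11, 0} — violation
Two rows agree on {A, C} but differ on B, so {A, C} → B does not hold.

No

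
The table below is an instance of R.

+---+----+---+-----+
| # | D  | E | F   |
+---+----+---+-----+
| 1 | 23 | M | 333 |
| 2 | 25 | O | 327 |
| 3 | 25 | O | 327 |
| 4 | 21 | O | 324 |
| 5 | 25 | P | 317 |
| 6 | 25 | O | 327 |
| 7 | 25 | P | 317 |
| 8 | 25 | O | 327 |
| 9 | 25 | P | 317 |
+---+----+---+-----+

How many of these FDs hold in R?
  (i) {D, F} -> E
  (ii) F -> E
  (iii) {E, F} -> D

3

(i) {D, F} -> E: every LHS value maps to a single RHS value — holds.
(ii) F -> E: every LHS value maps to a single RHS value — holds.
(iii) {E, F} -> D: every LHS value maps to a single RHS value — holds.
3 of the 3 dependencies hold.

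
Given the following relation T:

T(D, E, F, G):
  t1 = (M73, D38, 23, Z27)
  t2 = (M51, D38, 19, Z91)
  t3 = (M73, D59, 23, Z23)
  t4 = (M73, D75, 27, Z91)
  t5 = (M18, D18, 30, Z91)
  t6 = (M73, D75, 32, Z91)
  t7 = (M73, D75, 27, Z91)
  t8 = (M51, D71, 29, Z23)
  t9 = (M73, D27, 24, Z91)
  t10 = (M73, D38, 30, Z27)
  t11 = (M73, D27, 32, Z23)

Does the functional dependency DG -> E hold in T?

(D=M73, G=Z27): rows 1, 10 → E = D38, D38 ✓
(D=M51, G=Z91): row 2 → E = D38 ✓
(D=M73, G=Z23): rows 3, 11 → E takes values {D59, D27} — violation
(D=M73, G=Z91): rows 4, 6, 7, 9 → E takes values {D75, D27} — violation
(D=M18, G=Z91): row 5 → E = D18 ✓
(D=M51, G=Z23): row 8 → E = D71 ✓
Two rows agree on DG but differ on E, so DG -> E does not hold.

No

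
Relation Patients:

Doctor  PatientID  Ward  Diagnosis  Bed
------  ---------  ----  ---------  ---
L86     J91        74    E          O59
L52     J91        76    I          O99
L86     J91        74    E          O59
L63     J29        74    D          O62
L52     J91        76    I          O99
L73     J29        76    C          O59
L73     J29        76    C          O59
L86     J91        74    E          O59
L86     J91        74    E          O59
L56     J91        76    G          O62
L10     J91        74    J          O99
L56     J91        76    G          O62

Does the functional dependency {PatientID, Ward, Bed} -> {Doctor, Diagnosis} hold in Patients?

(PatientID=J91, Ward=74, Bed=O59): 4 rows → {Doctor,Diagnosis} = (L86, E), (L86, E), (L86, E), (L86, E) ✓
(PatientID=J91, Ward=76, Bed=O99): 2 rows → {Doctor,Diagnosis} = (L52, I), (L52, I) ✓
(PatientID=J29, Ward=74, Bed=O62): 1 row → {Doctor,Diagnosis} = (L63, D) ✓
(PatientID=J29, Ward=76, Bed=O59): 2 rows → {Doctor,Diagnosis} = (L73, C), (L73, C) ✓
(PatientID=J91, Ward=76, Bed=O62): 2 rows → {Doctor,Diagnosis} = (L56, G), (L56, G) ✓
(PatientID=J91, Ward=74, Bed=O99): 1 row → {Doctor,Diagnosis} = (L10, J) ✓
Every {PatientID, Ward, Bed} value is associated with a single {Doctor, Diagnosis} value, so {PatientID, Ward, Bed} -> {Doctor, Diagnosis} holds.

Yes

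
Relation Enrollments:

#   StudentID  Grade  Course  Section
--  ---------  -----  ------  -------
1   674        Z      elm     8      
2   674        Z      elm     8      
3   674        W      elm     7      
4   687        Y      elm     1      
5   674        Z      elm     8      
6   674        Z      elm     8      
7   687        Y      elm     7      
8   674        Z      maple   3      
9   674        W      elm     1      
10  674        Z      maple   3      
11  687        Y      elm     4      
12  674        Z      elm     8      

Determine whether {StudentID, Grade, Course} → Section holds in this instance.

(StudentID=674, Grade=Z, Course=elm): rows 1, 2, 5, 6, 12 → Section = 8, 8, 8, 8, 8 ✓
(StudentID=674, Grade=W, Course=elm): rows 3, 9 → Section takes values {7, 1} — violation
(StudentID=687, Grade=Y, Course=elm): rows 4, 7, 11 → Section takes values {1, 7, 4} — violation
(StudentID=674, Grade=Z, Course=maple): rows 8, 10 → Section = 3, 3 ✓
Two rows agree on {StudentID, Grade, Course} but differ on Section, so {StudentID, Grade, Course} → Section does not hold.

No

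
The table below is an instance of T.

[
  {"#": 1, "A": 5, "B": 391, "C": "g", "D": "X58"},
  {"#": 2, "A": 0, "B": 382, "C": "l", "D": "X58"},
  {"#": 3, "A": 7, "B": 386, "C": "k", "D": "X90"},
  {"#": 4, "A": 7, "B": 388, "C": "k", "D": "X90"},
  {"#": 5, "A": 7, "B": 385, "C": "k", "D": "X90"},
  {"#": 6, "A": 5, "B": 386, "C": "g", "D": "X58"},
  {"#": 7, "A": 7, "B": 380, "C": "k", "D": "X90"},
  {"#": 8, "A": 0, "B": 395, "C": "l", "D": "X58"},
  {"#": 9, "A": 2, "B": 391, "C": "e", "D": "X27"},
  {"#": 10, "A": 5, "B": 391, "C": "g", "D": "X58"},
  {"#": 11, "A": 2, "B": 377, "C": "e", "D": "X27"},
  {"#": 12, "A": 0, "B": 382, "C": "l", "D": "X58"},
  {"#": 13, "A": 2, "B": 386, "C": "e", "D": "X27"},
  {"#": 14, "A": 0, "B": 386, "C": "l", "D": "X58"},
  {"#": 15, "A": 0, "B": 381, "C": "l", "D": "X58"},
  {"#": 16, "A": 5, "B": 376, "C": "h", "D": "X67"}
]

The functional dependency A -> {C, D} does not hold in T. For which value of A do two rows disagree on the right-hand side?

5

A=5: rows 1, 6, 10, 16 → {C,D} takes values {(g, X58), (h, X67)} — violation
A=0: rows 2, 8, 12, 14, 15 → {C,D} = (l, X58), (l, X58), (l, X58), (l, X58), (l, X58) ✓
A=7: rows 3, 4, 5, 7 → {C,D} = (k, X90), (k, X90), (k, X90), (k, X90) ✓
A=2: rows 9, 11, 13 → {C,D} = (e, X27), (e, X27), (e, X27) ✓
The only A value with inconsistent RHS is A=5.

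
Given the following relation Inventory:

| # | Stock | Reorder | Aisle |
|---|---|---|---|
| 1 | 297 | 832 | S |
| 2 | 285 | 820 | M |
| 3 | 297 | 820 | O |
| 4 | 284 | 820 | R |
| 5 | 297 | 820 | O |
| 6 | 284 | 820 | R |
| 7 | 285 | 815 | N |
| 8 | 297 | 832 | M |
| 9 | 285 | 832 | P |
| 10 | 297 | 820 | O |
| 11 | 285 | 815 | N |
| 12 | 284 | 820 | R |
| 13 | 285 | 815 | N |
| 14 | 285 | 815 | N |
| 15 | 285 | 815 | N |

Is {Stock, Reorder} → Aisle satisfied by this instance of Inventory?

(Stock=297, Reorder=832): rows 1, 8 → Aisle takes values {S, M} — violation
(Stock=285, Reorder=820): row 2 → Aisle = M ✓
(Stock=297, Reorder=820): rows 3, 5, 10 → Aisle = O, O, O ✓
(Stock=284, Reorder=820): rows 4, 6, 12 → Aisle = R, R, R ✓
(Stock=285, Reorder=815): rows 7, 11, 13, 14, 15 → Aisle = N, N, N, N, N ✓
(Stock=285, Reorder=832): row 9 → Aisle = P ✓
Two rows agree on {Stock, Reorder} but differ on Aisle, so {Stock, Reorder} → Aisle does not hold.

No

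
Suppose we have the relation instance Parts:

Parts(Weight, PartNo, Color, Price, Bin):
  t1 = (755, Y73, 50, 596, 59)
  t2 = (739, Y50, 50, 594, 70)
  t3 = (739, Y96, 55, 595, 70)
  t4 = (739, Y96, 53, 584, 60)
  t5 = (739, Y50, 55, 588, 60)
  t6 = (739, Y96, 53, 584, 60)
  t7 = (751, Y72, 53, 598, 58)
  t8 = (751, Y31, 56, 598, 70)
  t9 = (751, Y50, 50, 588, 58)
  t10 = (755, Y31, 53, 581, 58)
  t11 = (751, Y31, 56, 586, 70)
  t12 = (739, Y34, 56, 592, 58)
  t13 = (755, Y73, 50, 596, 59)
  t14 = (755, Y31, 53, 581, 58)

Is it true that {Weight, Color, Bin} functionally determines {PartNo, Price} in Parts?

No

(Weight=755, Color=50, Bin=59): rows 1, 13 → {PartNo,Price} = (Y73, 596), (Y73, 596) ✓
(Weight=739, Color=50, Bin=70): row 2 → {PartNo,Price} = (Y50, 594) ✓
(Weight=739, Color=55, Bin=70): row 3 → {PartNo,Price} = (Y96, 595) ✓
(Weight=739, Color=53, Bin=60): rows 4, 6 → {PartNo,Price} = (Y96, 584), (Y96, 584) ✓
(Weight=739, Color=55, Bin=60): row 5 → {PartNo,Price} = (Y50, 588) ✓
(Weight=751, Color=53, Bin=58): row 7 → {PartNo,Price} = (Y72, 598) ✓
(Weight=751, Color=56, Bin=70): rows 8, 11 → {PartNo,Price} takes values {(Y31, 598), (Y31, 586)} — violation
(Weight=751, Color=50, Bin=58): row 9 → {PartNo,Price} = (Y50, 588) ✓
(Weight=755, Color=53, Bin=58): rows 10, 14 → {PartNo,Price} = (Y31, 581), (Y31, 581) ✓
(Weight=739, Color=56, Bin=58): row 12 → {PartNo,Price} = (Y34, 592) ✓
Two rows agree on {Weight, Color, Bin} but differ on {PartNo, Price}, so {Weight, Color, Bin} → {PartNo, Price} does not hold.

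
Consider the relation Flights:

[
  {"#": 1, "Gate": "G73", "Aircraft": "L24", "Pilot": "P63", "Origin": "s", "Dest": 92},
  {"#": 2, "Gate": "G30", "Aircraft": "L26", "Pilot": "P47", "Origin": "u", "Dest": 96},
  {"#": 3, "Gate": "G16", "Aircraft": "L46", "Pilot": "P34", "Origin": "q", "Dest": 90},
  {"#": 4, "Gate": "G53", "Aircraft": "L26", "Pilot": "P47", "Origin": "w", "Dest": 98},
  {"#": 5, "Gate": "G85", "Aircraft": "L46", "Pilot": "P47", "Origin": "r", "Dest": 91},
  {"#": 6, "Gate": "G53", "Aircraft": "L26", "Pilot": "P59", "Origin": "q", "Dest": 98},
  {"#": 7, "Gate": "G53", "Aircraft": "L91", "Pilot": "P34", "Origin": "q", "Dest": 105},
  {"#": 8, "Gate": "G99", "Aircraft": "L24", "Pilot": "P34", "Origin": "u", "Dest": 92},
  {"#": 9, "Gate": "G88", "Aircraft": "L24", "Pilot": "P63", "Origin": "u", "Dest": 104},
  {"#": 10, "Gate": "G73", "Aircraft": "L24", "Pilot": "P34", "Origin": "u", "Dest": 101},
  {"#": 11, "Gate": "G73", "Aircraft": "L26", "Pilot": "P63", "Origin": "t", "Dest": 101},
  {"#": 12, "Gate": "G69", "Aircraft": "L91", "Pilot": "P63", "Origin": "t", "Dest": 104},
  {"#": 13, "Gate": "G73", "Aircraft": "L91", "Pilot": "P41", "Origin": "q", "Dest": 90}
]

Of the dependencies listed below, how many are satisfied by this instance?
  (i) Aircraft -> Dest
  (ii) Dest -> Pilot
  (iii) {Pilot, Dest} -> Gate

(i) Aircraft -> Dest: Aircraft=L24: rows 1, 8, 9, 10 → Dest takes values {92, 104, 101} — violation; Aircraft=L26: rows 2, 4, 6, 11 → Dest takes values {96, 98, 101} — violation; Aircraft=L46: rows 3, 5 → Dest takes values {90, 91} — violation; Aircraft=L91: rows 7, 12, 13 → Dest takes values {105, 104, 90} — violation — fails.
(ii) Dest -> Pilot: Dest=92: rows 1, 8 → Pilot takes values {P63, P34} — violation; Dest=90: rows 3, 13 → Pilot takes values {P34, P41} — violation; Dest=98: rows 4, 6 → Pilot takes values {P47, P59} — violation; Dest=101: rows 10, 11 → Pilot takes values {P34, P63} — violation — fails.
(iii) {Pilot, Dest} -> Gate: (Pilot=P63, Dest=104): rows 9, 12 → Gate takes values {G88, G69} — violation — fails.
None of the 3 dependencies hold.

0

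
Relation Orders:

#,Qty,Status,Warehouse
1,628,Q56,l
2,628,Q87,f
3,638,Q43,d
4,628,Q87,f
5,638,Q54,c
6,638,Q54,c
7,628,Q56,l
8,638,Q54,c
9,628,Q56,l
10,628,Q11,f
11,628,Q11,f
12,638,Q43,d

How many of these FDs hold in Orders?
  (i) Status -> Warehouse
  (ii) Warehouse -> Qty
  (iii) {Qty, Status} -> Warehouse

3

(i) Status -> Warehouse: every LHS value maps to a single RHS value — holds.
(ii) Warehouse -> Qty: every LHS value maps to a single RHS value — holds.
(iii) {Qty, Status} -> Warehouse: every LHS value maps to a single RHS value — holds.
3 of the 3 dependencies hold.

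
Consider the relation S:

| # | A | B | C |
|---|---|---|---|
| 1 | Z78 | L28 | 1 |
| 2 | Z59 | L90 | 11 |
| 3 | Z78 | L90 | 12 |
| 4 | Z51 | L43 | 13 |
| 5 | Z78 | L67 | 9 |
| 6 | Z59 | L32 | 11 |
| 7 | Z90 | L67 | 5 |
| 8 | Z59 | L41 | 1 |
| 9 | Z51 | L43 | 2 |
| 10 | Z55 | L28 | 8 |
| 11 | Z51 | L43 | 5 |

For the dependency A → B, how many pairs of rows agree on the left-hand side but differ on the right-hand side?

6

A=Z78: violating pairs (1,3), (1,5), (3,5) — 3 pairs.
A=Z59: violating pairs (2,6), (2,8), (6,8) — 3 pairs.
A=Z51: all 3 rows agree on B — 0 pairs.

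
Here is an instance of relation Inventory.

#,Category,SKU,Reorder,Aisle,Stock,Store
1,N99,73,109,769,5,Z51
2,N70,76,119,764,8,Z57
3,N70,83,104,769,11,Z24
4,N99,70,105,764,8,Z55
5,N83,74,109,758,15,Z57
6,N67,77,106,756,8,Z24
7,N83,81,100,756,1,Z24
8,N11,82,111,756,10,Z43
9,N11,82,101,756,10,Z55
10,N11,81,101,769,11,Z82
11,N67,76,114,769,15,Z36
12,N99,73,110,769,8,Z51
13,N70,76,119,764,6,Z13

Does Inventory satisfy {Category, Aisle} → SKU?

Yes

(Category=N99, Aisle=769): rows 1, 12 → SKU = 73, 73 ✓
(Category=N70, Aisle=764): rows 2, 13 → SKU = 76, 76 ✓
(Category=N70, Aisle=769): row 3 → SKU = 83 ✓
(Category=N99, Aisle=764): row 4 → SKU = 70 ✓
(Category=N83, Aisle=758): row 5 → SKU = 74 ✓
(Category=N67, Aisle=756): row 6 → SKU = 77 ✓
(Category=N83, Aisle=756): row 7 → SKU = 81 ✓
(Category=N11, Aisle=756): rows 8, 9 → SKU = 82, 82 ✓
(Category=N11, Aisle=769): row 10 → SKU = 81 ✓
(Category=N67, Aisle=769): row 11 → SKU = 76 ✓
Every {Category, Aisle} value is associated with a single SKU value, so {Category, Aisle} → SKU holds.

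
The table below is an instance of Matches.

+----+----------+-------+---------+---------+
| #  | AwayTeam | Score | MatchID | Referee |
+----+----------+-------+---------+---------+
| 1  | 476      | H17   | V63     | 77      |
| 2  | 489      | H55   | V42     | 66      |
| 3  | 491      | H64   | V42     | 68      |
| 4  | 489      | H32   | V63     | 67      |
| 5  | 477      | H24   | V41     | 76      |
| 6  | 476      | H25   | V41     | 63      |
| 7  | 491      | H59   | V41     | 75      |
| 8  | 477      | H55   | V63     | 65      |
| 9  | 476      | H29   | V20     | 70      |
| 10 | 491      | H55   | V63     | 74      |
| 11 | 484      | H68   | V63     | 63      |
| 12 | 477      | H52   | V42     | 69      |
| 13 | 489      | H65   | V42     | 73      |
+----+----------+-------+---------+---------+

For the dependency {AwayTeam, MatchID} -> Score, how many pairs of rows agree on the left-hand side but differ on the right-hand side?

(AwayTeam=489, MatchID=V42): violating pairs (2,13) — 1 pair.

1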